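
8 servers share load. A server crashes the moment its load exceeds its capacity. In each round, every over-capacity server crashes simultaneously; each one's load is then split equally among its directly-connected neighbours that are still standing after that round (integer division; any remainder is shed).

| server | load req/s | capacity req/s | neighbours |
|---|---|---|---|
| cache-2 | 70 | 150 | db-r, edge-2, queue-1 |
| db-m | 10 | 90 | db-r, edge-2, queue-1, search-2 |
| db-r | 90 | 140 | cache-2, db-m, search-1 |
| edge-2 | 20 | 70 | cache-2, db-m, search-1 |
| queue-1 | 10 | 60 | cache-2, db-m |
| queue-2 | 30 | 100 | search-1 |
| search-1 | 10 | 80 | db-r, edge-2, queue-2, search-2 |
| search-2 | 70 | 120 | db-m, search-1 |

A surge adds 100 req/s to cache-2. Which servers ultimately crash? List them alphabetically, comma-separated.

Round 1 — cache-2 at 170 > 150. cache-2 crashes.
  cache-2 sheds 170 req/s to db-r, edge-2, queue-1: 56 each (2 lost).
    db-r: 90+56 = 146 > 140
    edge-2: 20+56 = 76 > 70
    queue-1: 10+56 = 66 > 60
Round 2 — db-r, edge-2, queue-1 crash.
  db-r sheds 146 req/s to db-m, search-1: 73 each.
    db-m: 10+73 = 83 ≤ 90
    search-1: 10+73 = 83 > 80
  edge-2 sheds 76 req/s to db-m, search-1: 38 each.
    db-m: 83+38 = 121 > 90
    search-1: 83+38 = 121 > 80
  queue-1 sheds 66 req/s to db-m: 66 each.
    db-m: 121+66 = 187 > 90
Round 3 — db-m, search-1 crash.
  db-m sheds 187 req/s to search-2: 187 each.
    search-2: 70+187 = 257 > 120
  search-1 sheds 121 req/s to queue-2, search-2: 60 each (1 lost).
    queue-2: 30+60 = 90 ≤ 100
    search-2: 257+60 = 317 > 120
Round 4 — search-2 crashes.
  search-2 sheds 317 req/s: no online neighbours, lost.
No further crashes.

cache-2, db-m, db-r, edge-2, queue-1, search-1, search-2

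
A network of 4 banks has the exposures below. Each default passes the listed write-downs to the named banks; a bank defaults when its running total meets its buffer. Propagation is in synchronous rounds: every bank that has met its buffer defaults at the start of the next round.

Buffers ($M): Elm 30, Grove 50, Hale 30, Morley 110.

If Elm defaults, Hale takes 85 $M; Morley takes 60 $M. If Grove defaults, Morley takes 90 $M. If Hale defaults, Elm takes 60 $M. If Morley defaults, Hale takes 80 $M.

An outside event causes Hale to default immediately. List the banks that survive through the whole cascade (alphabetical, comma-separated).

Grove, Morley

Round 1 — Hale defaults (initial).
  Elm: +60 → 60 ≥ 30
Round 2 — Elm defaults.
  Morley: +60 → 60 < 110
No further defaults.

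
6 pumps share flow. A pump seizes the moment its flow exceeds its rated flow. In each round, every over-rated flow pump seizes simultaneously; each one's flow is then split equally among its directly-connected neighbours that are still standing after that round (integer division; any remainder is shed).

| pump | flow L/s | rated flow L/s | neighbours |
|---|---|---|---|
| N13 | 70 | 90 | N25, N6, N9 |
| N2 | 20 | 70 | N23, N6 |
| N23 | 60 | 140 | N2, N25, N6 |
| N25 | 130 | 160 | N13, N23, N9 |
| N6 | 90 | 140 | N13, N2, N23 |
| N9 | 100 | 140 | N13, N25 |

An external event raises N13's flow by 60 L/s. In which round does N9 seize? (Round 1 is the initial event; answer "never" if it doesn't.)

Round 1 — N13 at 130 > 90. N13 seizes.
  N13 sheds 130 L/s to N25, N6, N9: 43 each (1 lost).
    N25: 130+43 = 173 > 160
    N6: 90+43 = 133 ≤ 140
    N9: 100+43 = 143 > 140
Round 2 — N25, N9 seize.
  N25 sheds 173 L/s to N23: 173 each.
    N23: 60+173 = 233 > 140
  N9 sheds 143 L/s: no online neighbours, lost.
Round 3 — N23 seizes.
  N23 sheds 233 L/s to N2, N6: 116 each (1 lost).
    N2: 20+116 = 136 > 70
    N6: 133+116 = 249 > 140
Round 4 — N2, N6 seize.
  N2 sheds 136 L/s: no online neighbours, lost.
  N6 sheds 249 L/s: no online neighbours, lost.
No further seizures.

2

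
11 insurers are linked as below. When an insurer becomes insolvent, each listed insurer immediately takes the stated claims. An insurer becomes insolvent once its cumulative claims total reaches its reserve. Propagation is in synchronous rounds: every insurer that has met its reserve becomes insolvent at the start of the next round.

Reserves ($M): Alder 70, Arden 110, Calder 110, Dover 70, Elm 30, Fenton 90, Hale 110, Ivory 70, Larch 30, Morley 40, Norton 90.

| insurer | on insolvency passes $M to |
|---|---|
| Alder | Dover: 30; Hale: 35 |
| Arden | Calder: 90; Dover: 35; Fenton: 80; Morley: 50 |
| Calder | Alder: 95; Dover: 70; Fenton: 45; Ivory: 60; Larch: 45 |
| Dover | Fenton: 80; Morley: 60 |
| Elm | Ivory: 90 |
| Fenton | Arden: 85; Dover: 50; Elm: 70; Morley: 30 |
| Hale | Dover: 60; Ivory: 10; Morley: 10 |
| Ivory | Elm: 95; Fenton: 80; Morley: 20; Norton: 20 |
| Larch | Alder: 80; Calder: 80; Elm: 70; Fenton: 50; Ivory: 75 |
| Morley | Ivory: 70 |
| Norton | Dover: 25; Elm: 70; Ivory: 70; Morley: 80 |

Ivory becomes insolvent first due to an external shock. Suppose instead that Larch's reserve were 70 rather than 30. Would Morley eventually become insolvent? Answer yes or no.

With Larch's reserve at 70:
Round 1 — Ivory becomes insolvent (initial).
  Elm: +95 → 95 ≥ 30
  Fenton: +80 → 80 < 90
  Morley: +20 → 20 < 40
  Norton: +20 → 20 < 90
Round 2 — Elm becomes insolvent.
No further insolvencies.

no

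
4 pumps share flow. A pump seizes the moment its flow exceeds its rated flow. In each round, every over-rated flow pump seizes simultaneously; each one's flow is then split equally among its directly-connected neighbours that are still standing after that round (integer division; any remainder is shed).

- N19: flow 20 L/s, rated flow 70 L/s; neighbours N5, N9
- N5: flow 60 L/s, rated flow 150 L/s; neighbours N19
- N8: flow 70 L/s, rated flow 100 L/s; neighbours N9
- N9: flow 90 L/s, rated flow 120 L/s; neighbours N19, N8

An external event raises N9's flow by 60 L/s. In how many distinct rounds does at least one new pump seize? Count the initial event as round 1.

Round 1 — N9 at 150 > 120. N9 seizes.
  N9 sheds 150 L/s to N19, N8: 75 each.
    N19: 20+75 = 95 > 70
    N8: 70+75 = 145 > 100
Round 2 — N19, N8 seize.
  N19 sheds 95 L/s to N5: 95 each.
    N5: 60+95 = 155 > 150
  N8 sheds 145 L/s: no online neighbours, lost.
Round 3 — N5 seizes.
  N5 sheds 155 L/s: no online neighbours, lost.
No further seizures.

3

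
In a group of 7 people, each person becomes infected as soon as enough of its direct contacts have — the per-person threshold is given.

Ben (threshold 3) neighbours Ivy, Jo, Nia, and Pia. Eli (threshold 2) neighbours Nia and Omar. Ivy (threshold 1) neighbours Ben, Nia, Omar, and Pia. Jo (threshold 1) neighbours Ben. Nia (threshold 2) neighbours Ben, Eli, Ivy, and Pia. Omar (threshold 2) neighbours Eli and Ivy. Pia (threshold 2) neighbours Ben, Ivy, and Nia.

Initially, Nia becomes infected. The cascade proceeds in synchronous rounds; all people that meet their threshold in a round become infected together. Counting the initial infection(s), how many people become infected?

Round 1 — Nia becomes infected (initial).
Round 2 — checking thresholds:
  Ben: 1 of 4 neighbours < 3, not yet.
  Eli: 1 of 2 neighbours < 2, not yet.
  Ivy: 1 of 4 neighbours ≥ 1, becomes infected.
  Pia: 1 of 3 neighbours < 2, not yet.
Round 3 — checking thresholds:
  Ben: 2 of 4 neighbours < 3, not yet.
  Eli: 1 of 2 neighbours < 2, not yet.
  Omar: 1 of 2 neighbours < 2, not yet.
  Pia: 2 of 3 neighbours ≥ 2, becomes infected.
Round 4 — checking thresholds:
  Ben: 3 of 4 neighbours ≥ 3, becomes infected.
  Eli: 1 of 2 neighbours < 2, not yet.
  Omar: 1 of 2 neighbours < 2, not yet.
Round 5 — checking thresholds:
  Eli: 1 of 2 neighbours < 2, not yet.
  Jo: 1 of 1 neighbours ≥ 1, becomes infected.
  Omar: 1 of 2 neighbours < 2, not yet.
Round 6 — no new infections; cascade stops.

5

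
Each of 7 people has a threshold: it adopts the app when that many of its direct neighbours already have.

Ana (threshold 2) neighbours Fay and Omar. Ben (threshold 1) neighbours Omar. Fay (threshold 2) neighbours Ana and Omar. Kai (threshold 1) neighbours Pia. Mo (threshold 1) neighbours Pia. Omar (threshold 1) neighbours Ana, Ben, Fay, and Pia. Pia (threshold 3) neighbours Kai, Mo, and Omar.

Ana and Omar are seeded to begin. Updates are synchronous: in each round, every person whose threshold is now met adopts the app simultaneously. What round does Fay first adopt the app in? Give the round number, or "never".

Round 1 — Ana, Omar adopt the app (initial).
Round 2 — checking thresholds:
  Ben: 1 of 1 neighbours ≥ 1, adopts the app.
  Fay: 2 of 2 neighbours ≥ 2, adopts the app.
  Pia: 1 of 3 neighbours < 3, below threshold.
Round 3 — no new adoptions; cascade stops.

2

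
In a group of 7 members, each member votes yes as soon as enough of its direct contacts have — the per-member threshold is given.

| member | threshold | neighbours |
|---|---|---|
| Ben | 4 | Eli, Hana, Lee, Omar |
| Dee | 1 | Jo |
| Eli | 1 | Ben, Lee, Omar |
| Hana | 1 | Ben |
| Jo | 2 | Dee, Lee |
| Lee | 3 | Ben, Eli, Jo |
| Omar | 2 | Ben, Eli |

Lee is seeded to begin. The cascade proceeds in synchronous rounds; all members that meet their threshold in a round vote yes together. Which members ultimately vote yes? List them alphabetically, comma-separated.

Eli, Lee

Round 1 — Lee votes yes (initial).
Round 2 — checking thresholds:
  Ben: 1 of 4 neighbours < 4, not yet.
  Eli: 1 of 3 neighbours ≥ 1, votes yes.
  Jo: 1 of 2 neighbours < 2, not yet.
Round 3 — no new yes votes; cascade stops.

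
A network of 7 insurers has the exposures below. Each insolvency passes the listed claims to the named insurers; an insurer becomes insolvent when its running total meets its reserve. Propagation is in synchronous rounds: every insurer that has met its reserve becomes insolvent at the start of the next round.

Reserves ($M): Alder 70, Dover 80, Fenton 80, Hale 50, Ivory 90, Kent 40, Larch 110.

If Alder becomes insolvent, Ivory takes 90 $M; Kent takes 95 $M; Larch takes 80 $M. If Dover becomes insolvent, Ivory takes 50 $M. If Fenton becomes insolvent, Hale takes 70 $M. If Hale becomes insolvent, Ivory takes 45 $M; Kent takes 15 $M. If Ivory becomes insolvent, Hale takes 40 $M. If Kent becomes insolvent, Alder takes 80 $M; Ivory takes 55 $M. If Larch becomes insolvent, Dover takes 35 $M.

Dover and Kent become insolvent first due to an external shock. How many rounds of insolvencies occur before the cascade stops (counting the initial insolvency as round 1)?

2

Round 1 — Dover, Kent become insolvent (initial).
  Alder: +80 → 80 ≥ 70
  Ivory: +50+55 → 105 ≥ 90
Round 2 — Alder, Ivory become insolvent.
  Hale: +40 → 40 < 50
  Larch: +80 → 80 < 110
No further insolvencies.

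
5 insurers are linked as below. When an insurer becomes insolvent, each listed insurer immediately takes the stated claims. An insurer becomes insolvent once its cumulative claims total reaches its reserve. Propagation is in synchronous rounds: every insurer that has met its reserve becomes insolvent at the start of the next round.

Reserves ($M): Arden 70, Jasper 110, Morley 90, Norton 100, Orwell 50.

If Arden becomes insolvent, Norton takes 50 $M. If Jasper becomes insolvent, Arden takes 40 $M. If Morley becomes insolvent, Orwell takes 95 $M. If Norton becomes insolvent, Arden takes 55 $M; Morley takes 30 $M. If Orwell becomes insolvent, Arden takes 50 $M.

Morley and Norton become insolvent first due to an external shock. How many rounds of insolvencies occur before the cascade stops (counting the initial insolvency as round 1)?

3

Round 1 — Morley, Norton become insolvent (initial).
  Arden: +55 → 55 < 70
  Orwell: +95 → 95 ≥ 50
Round 2 — Orwell becomes insolvent.
  Arden: +50 → 105 ≥ 70
Round 3 — Arden becomes insolvent.
No further insolvencies.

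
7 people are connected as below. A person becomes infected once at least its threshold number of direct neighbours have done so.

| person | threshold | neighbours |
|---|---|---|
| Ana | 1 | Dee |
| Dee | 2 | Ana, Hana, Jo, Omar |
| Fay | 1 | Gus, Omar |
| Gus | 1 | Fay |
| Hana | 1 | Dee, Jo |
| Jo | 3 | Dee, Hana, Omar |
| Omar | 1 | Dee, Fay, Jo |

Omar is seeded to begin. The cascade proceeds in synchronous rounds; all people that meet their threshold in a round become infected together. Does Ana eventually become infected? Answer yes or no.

no

Round 1 — Omar becomes infected (initial).
Round 2 — checking thresholds:
  Dee: 1 of 4 neighbours < 2, below threshold.
  Fay: 1 of 2 neighbours ≥ 1, becomes infected.
  Jo: 1 of 3 neighbours < 3, below threshold.
Round 3 — checking thresholds:
  Dee: 1 of 4 neighbours < 2, below threshold.
  Gus: 1 of 1 neighbours ≥ 1, becomes infected.
  Jo: 1 of 3 neighbours < 3, below threshold.
Round 4 — no new infections; cascade stops.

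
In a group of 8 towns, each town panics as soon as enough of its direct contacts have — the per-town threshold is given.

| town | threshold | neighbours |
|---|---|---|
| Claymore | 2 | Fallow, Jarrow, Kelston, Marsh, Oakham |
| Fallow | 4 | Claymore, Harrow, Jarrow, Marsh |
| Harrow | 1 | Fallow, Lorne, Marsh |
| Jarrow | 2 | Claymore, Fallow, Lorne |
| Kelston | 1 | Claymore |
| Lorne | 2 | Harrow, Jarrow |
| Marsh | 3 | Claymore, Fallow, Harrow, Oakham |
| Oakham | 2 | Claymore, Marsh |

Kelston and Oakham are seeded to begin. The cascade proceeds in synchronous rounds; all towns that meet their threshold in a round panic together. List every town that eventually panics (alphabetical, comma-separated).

Round 1 — Kelston, Oakham panic (initial).
Round 2 — checking thresholds:
  Claymore: 2 of 5 neighbours ≥ 2, panics.
  Marsh: 1 of 4 neighbours < 3, holds.
Round 3 — no new panics; cascade stops.

Claymore, Kelston, Oakham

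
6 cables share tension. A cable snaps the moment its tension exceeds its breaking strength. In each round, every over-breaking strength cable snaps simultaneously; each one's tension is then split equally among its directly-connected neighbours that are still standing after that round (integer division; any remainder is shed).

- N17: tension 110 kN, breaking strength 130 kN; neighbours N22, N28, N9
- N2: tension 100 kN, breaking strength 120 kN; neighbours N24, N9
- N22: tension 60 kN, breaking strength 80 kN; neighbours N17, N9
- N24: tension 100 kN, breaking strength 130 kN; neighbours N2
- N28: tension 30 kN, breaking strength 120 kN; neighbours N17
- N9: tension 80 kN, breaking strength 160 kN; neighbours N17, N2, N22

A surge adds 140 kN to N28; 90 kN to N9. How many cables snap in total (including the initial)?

Round 1 — N28 at 170 > 120; N9 at 170 > 160. N28, N9 snap.
  N28 sheds 170 kN to N17: 170 each.
    N17: 110+170 = 280 > 130
  N9 sheds 170 kN to N17, N2, N22: 56 each (2 lost).
    N17: 280+56 = 336 > 130
    N2: 100+56 = 156 > 120
    N22: 60+56 = 116 > 80
Round 2 — N17, N2, N22 snap.
  N17 sheds 336 kN: no online neighbours, lost.
  N2 sheds 156 kN to N24: 156 each.
    N24: 100+156 = 256 > 130
  N22 sheds 116 kN: no online neighbours, lost.
Round 3 — N24 snaps.
  N24 sheds 256 kN: no online neighbours, lost.
No further breaks.

6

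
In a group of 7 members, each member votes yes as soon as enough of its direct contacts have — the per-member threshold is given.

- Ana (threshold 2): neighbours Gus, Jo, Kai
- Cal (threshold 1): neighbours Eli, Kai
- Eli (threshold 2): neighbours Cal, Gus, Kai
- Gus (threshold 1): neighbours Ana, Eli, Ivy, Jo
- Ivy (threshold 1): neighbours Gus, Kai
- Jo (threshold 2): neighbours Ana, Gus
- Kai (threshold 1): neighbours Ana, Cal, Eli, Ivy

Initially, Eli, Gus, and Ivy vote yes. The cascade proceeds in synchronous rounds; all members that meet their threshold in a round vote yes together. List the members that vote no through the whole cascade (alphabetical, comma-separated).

none

Round 1 — Eli, Gus, Ivy vote yes (initial).
Round 2 — checking thresholds:
  Ana: 1 of 3 neighbours < 2, holds.
  Cal: 1 of 2 neighbours ≥ 1, votes yes.
  Jo: 1 of 2 neighbours < 2, holds.
  Kai: 2 of 4 neighbours ≥ 1, votes yes.
Round 3 — checking thresholds:
  Ana: 2 of 3 neighbours ≥ 2, votes yes.
  Jo: 1 of 2 neighbours < 2, holds.
Round 4 — checking thresholds:
  Jo: 2 of 2 neighbours ≥ 2, votes yes.
Round 5 — no new yes votes; cascade stops.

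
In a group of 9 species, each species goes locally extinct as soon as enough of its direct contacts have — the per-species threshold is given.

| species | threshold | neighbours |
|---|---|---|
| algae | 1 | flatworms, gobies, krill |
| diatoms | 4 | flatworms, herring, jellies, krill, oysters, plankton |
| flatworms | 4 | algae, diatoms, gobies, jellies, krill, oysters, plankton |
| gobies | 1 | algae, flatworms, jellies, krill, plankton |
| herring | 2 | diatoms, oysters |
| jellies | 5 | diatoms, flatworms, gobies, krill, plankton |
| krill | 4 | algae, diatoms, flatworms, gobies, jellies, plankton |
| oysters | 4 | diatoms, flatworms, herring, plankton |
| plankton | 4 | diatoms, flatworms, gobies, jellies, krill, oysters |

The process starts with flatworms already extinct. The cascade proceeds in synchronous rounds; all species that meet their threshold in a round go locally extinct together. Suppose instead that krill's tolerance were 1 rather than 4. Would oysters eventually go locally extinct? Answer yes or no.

no

With krill's tolerance at 1:
Round 1 — flatworms goes locally extinct (initial).
Round 2 — checking thresholds:
  algae: 1 of 3 neighbours ≥ 1, goes locally extinct.
  diatoms: 1 of 6 neighbours < 4, not yet.
  gobies: 1 of 5 neighbours ≥ 1, goes locally extinct.
  jellies: 1 of 5 neighbours < 5, not yet.
  krill: 1 of 6 neighbours ≥ 1, goes locally extinct.
  oysters: 1 of 4 neighbours < 4, not yet.
  plankton: 1 of 6 neighbours < 4, not yet.
Round 3 — no new extinctions; cascade stops.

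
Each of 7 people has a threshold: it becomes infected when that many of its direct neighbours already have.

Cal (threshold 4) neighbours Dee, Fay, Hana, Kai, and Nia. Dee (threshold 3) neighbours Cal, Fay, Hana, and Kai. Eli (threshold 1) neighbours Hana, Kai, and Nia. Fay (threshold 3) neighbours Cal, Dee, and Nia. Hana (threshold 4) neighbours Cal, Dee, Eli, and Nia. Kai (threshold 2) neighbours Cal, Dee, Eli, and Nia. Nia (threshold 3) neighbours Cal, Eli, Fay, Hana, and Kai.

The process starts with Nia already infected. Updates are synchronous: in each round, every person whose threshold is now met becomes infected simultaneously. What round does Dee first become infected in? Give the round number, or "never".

Round 1 — Nia becomes infected (initial).
Round 2 — checking thresholds:
  Cal: 1 of 5 neighbours < 4, not yet.
  Eli: 1 of 3 neighbours ≥ 1, becomes infected.
  Fay: 1 of 3 neighbours < 3, not yet.
  Hana: 1 of 4 neighbours < 4, not yet.
  Kai: 1 of 4 neighbours < 2, not yet.
Round 3 — checking thresholds:
  Cal: 1 of 5 neighbours < 4, not yet.
  Fay: 1 of 3 neighbours < 3, not yet.
  Hana: 2 of 4 neighbours < 4, not yet.
  Kai: 2 of 4 neighbours ≥ 2, becomes infected.
Round 4 — no new infections; cascade stops.

never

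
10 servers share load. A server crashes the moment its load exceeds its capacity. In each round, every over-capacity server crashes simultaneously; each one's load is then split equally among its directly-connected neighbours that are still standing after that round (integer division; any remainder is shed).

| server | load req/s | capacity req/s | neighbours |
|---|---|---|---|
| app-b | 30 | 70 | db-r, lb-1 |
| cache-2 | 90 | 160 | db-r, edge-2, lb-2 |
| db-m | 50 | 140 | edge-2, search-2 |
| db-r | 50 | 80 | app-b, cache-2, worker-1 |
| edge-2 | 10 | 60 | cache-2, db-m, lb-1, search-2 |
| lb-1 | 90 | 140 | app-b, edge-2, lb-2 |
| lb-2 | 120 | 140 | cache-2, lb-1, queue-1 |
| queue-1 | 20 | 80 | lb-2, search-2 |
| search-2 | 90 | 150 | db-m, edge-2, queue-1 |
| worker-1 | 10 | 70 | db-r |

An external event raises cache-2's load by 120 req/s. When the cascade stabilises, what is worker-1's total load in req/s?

70

Round 1 — cache-2 at 210 > 160. cache-2 crashes.
  cache-2 sheds 210 req/s to db-r, edge-2, lb-2: 70 each.
    db-r: 50+70 = 120 > 80
    edge-2: 10+70 = 80 > 60
    lb-2: 120+70 = 190 > 140
Round 2 — db-r, edge-2, lb-2 crash.
  db-r sheds 120 req/s to app-b, worker-1: 60 each.
    app-b: 30+60 = 90 > 70
    worker-1: 10+60 = 70 ≤ 70
  edge-2 sheds 80 req/s to db-m, lb-1, search-2: 26 each (2 lost).
    db-m: 50+26 = 76 ≤ 140
    lb-1: 90+26 = 116 ≤ 140
    search-2: 90+26 = 116 ≤ 150
  lb-2 sheds 190 req/s to lb-1, queue-1: 95 each.
    lb-1: 116+95 = 211 > 140
    queue-1: 20+95 = 115 > 80
Round 3 — app-b, lb-1, queue-1 crash.
  app-b sheds 90 req/s: no online neighbours, lost.
  lb-1 sheds 211 req/s: no online neighbours, lost.
  queue-1 sheds 115 req/s to search-2: 115 each.
    search-2: 116+115 = 231 > 150
Round 4 — search-2 crashes.
  search-2 sheds 231 req/s to db-m: 231 each.
    db-m: 76+231 = 307 > 140
Round 5 — db-m crashes.
  db-m sheds 307 req/s: no online neighbours, lost.
No further crashes.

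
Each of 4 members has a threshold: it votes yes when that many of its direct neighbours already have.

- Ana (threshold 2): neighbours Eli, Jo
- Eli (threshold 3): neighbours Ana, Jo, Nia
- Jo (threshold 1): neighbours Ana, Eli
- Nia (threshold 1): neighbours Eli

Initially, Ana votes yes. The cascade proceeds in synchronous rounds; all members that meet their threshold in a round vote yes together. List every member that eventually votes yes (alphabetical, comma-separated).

Ana, Jo

Round 1 — Ana votes yes (initial).
Round 2 — checking thresholds:
  Eli: 1 of 3 neighbours < 3, not yet.
  Jo: 1 of 2 neighbours ≥ 1, votes yes.
Round 3 — no new yes votes; cascade stops.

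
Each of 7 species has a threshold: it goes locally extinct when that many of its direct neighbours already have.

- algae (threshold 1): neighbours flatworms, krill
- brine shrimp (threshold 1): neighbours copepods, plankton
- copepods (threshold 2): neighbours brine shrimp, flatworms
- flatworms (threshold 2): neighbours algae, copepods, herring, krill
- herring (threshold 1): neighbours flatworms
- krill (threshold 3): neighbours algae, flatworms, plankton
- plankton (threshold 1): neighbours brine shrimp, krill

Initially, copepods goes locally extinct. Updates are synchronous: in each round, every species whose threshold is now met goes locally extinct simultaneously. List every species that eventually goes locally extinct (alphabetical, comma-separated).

Round 1 — copepods goes locally extinct (initial).
Round 2 — checking thresholds:
  brine shrimp: 1 of 2 neighbours ≥ 1, goes locally extinct.
  flatworms: 1 of 4 neighbours < 2, below threshold.
Round 3 — checking thresholds:
  flatworms: 1 of 4 neighbours < 2, below threshold.
  plankton: 1 of 2 neighbours ≥ 1, goes locally extinct.
Round 4 — no new extinctions; cascade stops.

brine shrimp, copepods, plankton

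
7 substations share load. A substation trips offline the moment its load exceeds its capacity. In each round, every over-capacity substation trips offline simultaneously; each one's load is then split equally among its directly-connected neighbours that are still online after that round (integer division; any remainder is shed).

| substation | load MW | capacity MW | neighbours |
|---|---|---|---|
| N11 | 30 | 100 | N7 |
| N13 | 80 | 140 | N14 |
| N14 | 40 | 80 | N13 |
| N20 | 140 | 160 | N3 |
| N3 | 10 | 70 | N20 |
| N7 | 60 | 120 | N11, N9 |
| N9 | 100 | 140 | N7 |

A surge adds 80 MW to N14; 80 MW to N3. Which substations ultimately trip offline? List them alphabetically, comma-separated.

N13, N14, N20, N3

Round 1 — N14 at 120 > 80; N3 at 90 > 70. N14, N3 trip offline.
  N14 sheds 120 MW to N13: 120 each.
    N13: 80+120 = 200 > 140
  N3 sheds 90 MW to N20: 90 each.
    N20: 140+90 = 230 > 160
Round 2 — N13, N20 trip offline.
  N13 sheds 200 MW: no online neighbours, lost.
  N20 sheds 230 MW: no online neighbours, lost.
No further trips.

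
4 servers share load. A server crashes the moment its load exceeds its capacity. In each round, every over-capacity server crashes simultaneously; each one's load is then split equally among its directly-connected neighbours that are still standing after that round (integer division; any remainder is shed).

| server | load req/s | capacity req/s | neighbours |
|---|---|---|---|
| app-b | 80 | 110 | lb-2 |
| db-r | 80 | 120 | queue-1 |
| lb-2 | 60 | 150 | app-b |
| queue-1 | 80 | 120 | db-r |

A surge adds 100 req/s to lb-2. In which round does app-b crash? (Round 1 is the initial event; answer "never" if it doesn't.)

Round 1 — lb-2 at 160 > 150. lb-2 crashes.
  lb-2 sheds 160 req/s to app-b: 160 each.
    app-b: 80+160 = 240 > 110
Round 2 — app-b crashes.
  app-b sheds 240 req/s: no online neighbours, lost.
No further crashes.

2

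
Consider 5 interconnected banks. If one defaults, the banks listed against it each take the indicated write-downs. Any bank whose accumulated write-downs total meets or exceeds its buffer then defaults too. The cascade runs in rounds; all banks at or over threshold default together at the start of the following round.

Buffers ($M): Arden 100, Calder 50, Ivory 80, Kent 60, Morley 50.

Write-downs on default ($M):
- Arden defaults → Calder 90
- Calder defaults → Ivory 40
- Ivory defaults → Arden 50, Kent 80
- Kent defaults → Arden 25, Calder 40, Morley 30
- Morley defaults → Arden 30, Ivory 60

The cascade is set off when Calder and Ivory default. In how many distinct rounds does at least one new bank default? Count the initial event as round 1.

2

Round 1 — Calder, Ivory default (initial).
  Arden: +50 → 50 < 100
  Kent: +80 → 80 ≥ 60
Round 2 — Kent defaults.
  Arden: +25 → 75 < 100
  Morley: +30 → 30 < 50
No further defaults.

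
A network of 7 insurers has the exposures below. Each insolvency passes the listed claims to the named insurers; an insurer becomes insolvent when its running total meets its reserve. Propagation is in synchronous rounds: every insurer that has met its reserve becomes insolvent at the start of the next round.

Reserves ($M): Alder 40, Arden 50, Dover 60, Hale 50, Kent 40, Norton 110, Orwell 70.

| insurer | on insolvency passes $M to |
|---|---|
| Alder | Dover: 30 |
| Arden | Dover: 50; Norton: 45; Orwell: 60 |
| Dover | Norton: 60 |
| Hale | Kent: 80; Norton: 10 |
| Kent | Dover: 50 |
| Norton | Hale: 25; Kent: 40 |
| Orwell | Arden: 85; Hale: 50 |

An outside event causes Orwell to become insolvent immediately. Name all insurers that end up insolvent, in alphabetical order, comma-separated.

Round 1 — Orwell becomes insolvent (initial).
  Arden: +85 → 85 ≥ 50
  Hale: +50 → 50 ≥ 50
Round 2 — Arden, Hale become insolvent.
  Dover: +50 → 50 < 60
  Kent: +80 → 80 ≥ 40
  Norton: +45+10 → 55 < 110
Round 3 — Kent becomes insolvent.
  Dover: +50 → 100 ≥ 60
Round 4 — Dover becomes insolvent.
  Norton: +60 → 115 ≥ 110
Round 5 — Norton becomes insolvent.
No further insolvencies.

Arden, Dover, Hale, Kent, Norton, Orwell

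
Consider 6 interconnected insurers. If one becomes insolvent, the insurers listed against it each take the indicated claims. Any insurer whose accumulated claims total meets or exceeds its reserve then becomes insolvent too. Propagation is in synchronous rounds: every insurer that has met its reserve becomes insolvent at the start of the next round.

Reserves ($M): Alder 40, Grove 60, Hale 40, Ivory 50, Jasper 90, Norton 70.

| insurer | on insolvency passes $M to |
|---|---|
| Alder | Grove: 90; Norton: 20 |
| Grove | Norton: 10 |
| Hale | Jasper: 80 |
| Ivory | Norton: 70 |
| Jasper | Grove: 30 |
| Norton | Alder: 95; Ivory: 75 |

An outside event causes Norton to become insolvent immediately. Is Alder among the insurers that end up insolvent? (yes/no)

yes

Round 1 — Norton becomes insolvent (initial).
  Alder: +95 → 95 ≥ 40
  Ivory: +75 → 75 ≥ 50
Round 2 — Alder, Ivory become insolvent.
  Grove: +90 → 90 ≥ 60
Round 3 — Grove becomes insolvent.
No further insolvencies.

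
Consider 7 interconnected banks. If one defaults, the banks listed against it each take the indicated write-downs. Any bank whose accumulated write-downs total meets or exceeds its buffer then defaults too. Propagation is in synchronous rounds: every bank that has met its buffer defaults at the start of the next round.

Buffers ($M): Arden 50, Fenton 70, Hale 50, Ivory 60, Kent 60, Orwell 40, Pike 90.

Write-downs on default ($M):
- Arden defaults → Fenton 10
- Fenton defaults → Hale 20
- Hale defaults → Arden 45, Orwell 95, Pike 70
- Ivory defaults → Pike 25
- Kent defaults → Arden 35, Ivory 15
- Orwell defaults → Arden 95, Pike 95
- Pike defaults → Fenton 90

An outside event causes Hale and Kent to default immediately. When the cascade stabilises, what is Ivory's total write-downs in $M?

15

Round 1 — Hale, Kent default (initial).
  Arden: +45+35 → 80 ≥ 50
  Ivory: +15 → 15 < 60
  Orwell: +95 → 95 ≥ 40
  Pike: +70 → 70 < 90
Round 2 — Arden, Orwell default.
  Fenton: +10 → 10 < 70
  Pike: +95 → 165 ≥ 90
Round 3 — Pike defaults.
  Fenton: +90 → 100 ≥ 70
Round 4 — Fenton defaults.
No further defaults.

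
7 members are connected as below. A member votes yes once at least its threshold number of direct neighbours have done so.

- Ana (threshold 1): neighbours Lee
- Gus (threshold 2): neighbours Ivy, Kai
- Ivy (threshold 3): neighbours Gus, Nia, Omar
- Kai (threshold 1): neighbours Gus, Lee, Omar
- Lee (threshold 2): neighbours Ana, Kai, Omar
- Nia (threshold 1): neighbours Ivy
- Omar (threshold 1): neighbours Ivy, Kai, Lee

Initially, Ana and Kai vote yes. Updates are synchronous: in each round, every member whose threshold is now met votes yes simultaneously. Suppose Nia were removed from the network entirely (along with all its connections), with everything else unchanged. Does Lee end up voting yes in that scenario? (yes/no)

With Nia removed:
Round 1 — Ana, Kai vote yes (initial).
Round 2 — checking thresholds:
  Gus: 1 of 2 neighbours < 2, not yet.
  Lee: 2 of 3 neighbours ≥ 2, votes yes.
  Omar: 1 of 3 neighbours ≥ 1, votes yes.
Round 3 — no new yes votes; cascade stops.

yes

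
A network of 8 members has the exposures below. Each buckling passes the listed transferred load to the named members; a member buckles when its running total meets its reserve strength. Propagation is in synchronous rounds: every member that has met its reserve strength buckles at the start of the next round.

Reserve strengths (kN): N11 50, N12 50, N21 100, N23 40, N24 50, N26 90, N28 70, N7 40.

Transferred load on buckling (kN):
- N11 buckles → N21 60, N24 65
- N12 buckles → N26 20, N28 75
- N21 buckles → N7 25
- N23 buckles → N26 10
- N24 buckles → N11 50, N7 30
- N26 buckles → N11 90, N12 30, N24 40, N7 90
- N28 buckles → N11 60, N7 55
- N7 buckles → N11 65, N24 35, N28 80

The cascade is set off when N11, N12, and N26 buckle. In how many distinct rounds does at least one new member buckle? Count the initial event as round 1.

Round 1 — N11, N12, N26 buckle (initial).
  N21: +60 → 60 < 100
  N24: +65+40 → 105 ≥ 50
  N28: +75 → 75 ≥ 70
  N7: +90 → 90 ≥ 40
Round 2 — N24, N28, N7 buckle.
No further bucklings.

2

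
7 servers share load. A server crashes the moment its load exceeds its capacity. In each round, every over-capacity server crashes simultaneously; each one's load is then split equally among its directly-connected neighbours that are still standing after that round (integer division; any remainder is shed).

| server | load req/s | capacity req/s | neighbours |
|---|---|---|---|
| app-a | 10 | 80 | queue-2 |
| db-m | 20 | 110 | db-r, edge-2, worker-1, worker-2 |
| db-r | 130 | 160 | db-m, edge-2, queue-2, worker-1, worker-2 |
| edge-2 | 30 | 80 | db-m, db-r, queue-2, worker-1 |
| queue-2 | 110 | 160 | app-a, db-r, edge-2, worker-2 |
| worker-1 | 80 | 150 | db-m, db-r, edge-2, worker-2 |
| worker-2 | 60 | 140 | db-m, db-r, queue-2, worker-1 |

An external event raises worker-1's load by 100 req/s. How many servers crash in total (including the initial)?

7

Round 1 — worker-1 at 180 > 150. worker-1 crashes.
  worker-1 sheds 180 req/s to db-m, db-r, edge-2, worker-2: 45 each.
    db-m: 20+45 = 65 ≤ 110
    db-r: 130+45 = 175 > 160
    edge-2: 30+45 = 75 ≤ 80
    worker-2: 60+45 = 105 ≤ 140
Round 2 — db-r crashes.
  db-r sheds 175 req/s to db-m, edge-2, queue-2, worker-2: 43 each (3 lost).
    db-m: 65+43 = 108 ≤ 110
    edge-2: 75+43 = 118 > 80
    queue-2: 110+43 = 153 ≤ 160
    worker-2: 105+43 = 148 > 140
Round 3 — edge-2, worker-2 crash.
  edge-2 sheds 118 req/s to db-m, queue-2: 59 each.
    db-m: 108+59 = 167 > 110
    queue-2: 153+59 = 212 > 160
  worker-2 sheds 148 req/s to db-m, queue-2: 74 each.
    db-m: 167+74 = 241 > 110
    queue-2: 212+74 = 286 > 160
Round 4 — db-m, queue-2 crash.
  db-m sheds 241 req/s: no online neighbours, lost.
  queue-2 sheds 286 req/s to app-a: 286 each.
    app-a: 10+286 = 296 > 80
Round 5 — app-a crashes.
  app-a sheds 296 req/s: no online neighbours, lost.
No further crashes.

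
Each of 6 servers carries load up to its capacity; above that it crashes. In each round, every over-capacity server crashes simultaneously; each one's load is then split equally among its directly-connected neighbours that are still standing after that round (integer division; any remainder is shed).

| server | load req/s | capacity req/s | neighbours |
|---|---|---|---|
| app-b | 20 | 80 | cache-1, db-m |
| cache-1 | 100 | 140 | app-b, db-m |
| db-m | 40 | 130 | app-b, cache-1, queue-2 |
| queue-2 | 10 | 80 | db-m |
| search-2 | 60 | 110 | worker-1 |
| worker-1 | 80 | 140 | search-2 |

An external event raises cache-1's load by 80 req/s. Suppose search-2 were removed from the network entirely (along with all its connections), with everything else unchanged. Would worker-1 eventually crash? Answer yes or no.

no

With search-2 removed:
Round 1 — cache-1 at 180 > 140. cache-1 crashes.
  cache-1 sheds 180 req/s to app-b, db-m: 90 each.
    app-b: 20+90 = 110 > 80
    db-m: 40+90 = 130 ≤ 130
Round 2 — app-b crashes.
  app-b sheds 110 req/s to db-m: 110 each.
    db-m: 130+110 = 240 > 130
Round 3 — db-m crashes.
  db-m sheds 240 req/s to queue-2: 240 each.
    queue-2: 10+240 = 250 > 80
Round 4 — queue-2 crashes.
  queue-2 sheds 250 req/s: no online neighbours, lost.
No further crashes.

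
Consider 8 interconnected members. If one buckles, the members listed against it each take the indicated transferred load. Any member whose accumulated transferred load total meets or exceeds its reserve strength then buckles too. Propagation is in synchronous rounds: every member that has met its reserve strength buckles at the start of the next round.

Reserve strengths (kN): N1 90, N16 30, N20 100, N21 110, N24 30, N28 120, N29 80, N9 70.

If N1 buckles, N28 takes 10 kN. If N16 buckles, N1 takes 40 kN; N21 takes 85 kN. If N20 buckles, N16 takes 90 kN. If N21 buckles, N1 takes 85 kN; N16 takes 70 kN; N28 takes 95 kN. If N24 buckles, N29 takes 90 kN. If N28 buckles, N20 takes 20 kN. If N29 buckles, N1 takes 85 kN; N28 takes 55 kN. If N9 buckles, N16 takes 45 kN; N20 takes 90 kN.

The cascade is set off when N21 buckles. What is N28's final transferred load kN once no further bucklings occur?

Round 1 — N21 buckles (initial).
  N1: +85 → 85 < 90
  N16: +70 → 70 ≥ 30
  N28: +95 → 95 < 120
Round 2 — N16 buckles.
  N1: +40 → 125 ≥ 90
Round 3 — N1 buckles.
  N28: +10 → 105 < 120
No further bucklings.

105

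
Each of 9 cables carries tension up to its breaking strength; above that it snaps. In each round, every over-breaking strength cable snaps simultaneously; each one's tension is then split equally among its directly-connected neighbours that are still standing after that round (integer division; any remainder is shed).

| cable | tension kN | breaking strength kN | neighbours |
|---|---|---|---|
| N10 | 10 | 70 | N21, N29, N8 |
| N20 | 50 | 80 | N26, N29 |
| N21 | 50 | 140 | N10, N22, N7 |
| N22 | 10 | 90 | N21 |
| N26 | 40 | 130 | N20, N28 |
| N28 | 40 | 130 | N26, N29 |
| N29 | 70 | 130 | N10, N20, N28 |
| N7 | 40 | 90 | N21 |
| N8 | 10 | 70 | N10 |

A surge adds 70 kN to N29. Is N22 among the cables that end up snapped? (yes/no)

Round 1 — N29 at 140 > 130. N29 snaps.
  N29 sheds 140 kN to N10, N20, N28: 46 each (2 lost).
    N10: 10+46 = 56 ≤ 70
    N20: 50+46 = 96 > 80
    N28: 40+46 = 86 ≤ 130
Round 2 — N20 snaps.
  N20 sheds 96 kN to N26: 96 each.
    N26: 40+96 = 136 > 130
Round 3 — N26 snaps.
  N26 sheds 136 kN to N28: 136 each.
    N28: 86+136 = 222 > 130
Round 4 — N28 snaps.
  N28 sheds 222 kN: no online neighbours, lost.
No further breaks.

no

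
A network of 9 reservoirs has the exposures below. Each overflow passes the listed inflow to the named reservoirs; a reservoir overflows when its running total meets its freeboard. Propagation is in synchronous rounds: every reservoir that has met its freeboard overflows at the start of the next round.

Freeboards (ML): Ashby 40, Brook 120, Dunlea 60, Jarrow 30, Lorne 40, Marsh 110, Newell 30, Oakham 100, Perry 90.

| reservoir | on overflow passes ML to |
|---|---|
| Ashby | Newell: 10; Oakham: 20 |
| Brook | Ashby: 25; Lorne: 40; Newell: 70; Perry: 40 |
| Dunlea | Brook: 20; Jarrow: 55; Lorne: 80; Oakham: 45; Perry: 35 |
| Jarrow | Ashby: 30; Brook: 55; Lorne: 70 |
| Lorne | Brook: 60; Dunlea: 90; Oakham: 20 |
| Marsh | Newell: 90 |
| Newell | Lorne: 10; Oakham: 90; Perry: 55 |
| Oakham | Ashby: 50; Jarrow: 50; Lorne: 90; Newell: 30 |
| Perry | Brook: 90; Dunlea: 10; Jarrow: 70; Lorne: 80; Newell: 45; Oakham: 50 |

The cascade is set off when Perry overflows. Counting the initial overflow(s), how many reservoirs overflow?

8

Round 1 — Perry overflows (initial).
  Brook: +90 → 90 < 120
  Dunlea: +10 → 10 < 60
  Jarrow: +70 → 70 ≥ 30
  Lorne: +80 → 80 ≥ 40
  Newell: +45 → 45 ≥ 30
  Oakham: +50 → 50 < 100
Round 2 — Jarrow, Lorne, Newell overflow.
  Ashby: +30 → 30 < 40
  Brook: +55+60 → 205 ≥ 120
  Dunlea: +90 → 100 ≥ 60
  Oakham: +20+90 → 160 ≥ 100
Round 3 — Brook, Dunlea, Oakham overflow.
  Ashby: +25+50 → 105 ≥ 40
Round 4 — Ashby overflows.
No further overflows.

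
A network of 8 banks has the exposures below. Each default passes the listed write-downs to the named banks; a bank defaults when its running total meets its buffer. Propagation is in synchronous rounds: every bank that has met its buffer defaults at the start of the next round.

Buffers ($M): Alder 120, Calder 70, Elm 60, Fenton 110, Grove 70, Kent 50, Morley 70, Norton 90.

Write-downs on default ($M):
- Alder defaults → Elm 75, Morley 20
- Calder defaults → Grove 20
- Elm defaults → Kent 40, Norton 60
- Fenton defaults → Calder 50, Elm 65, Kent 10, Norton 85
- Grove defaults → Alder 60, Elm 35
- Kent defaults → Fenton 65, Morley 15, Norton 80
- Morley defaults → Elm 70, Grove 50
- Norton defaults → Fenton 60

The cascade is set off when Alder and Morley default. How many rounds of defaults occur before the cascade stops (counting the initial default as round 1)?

Round 1 — Alder, Morley default (initial).
  Elm: +75+70 → 145 ≥ 60
  Grove: +50 → 50 < 70
Round 2 — Elm defaults.
  Kent: +40 → 40 < 50
  Norton: +60 → 60 < 90
No further defaults.

2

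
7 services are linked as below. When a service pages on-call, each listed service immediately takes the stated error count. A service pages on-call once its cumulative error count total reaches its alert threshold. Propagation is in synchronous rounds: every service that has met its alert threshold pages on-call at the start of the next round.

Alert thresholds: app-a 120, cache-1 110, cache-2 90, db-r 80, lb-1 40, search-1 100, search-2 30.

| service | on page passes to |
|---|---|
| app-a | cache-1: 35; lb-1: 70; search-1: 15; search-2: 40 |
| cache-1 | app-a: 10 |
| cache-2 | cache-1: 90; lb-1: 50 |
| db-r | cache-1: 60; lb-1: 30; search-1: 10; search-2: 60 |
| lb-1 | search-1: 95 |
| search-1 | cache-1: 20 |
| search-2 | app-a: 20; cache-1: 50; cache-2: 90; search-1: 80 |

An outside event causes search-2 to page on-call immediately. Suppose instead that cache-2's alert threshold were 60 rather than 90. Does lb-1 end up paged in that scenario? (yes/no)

yes

With cache-2's alert threshold at 60:
Round 1 — search-2 pages on-call (initial).
  app-a: +20 → 20 < 120
  cache-1: +50 → 50 < 110
  cache-2: +90 → 90 ≥ 60
  search-1: +80 → 80 < 100
Round 2 — cache-2 pages on-call.
  cache-1: +90 → 140 ≥ 110
  lb-1: +50 → 50 ≥ 40
Round 3 — cache-1, lb-1 page on-call.
  app-a: +10 → 30 < 120
  search-1: +95 → 175 ≥ 100
Round 4 — search-1 pages on-call.
No further pages.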